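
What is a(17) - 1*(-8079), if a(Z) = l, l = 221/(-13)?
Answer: 8062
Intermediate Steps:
l = -17 (l = 221*(-1/13) = -17)
a(Z) = -17
a(17) - 1*(-8079) = -17 - 1*(-8079) = -17 + 8079 = 8062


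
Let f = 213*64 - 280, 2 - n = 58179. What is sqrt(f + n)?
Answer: 5*I*sqrt(1793) ≈ 211.72*I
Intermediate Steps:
n = -58177 (n = 2 - 1*58179 = 2 - 58179 = -58177)
f = 13352 (f = 13632 - 280 = 13352)
sqrt(f + n) = sqrt(13352 - 58177) = sqrt(-44825) = 5*I*sqrt(1793)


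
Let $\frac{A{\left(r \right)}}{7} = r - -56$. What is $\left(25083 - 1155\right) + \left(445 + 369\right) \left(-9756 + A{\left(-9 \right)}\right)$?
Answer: $-7649650$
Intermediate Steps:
$A{\left(r \right)} = 392 + 7 r$ ($A{\left(r \right)} = 7 \left(r - -56\right) = 7 \left(r + 56\right) = 7 \left(56 + r\right) = 392 + 7 r$)
$\left(25083 - 1155\right) + \left(445 + 369\right) \left(-9756 + A{\left(-9 \right)}\right) = \left(25083 - 1155\right) + \left(445 + 369\right) \left(-9756 + \left(392 + 7 \left(-9\right)\right)\right) = \left(25083 - 1155\right) + 814 \left(-9756 + \left(392 - 63\right)\right) = \left(25083 - 1155\right) + 814 \left(-9756 + 329\right) = 23928 + 814 \left(-9427\right) = 23928 - 7673578 = -7649650$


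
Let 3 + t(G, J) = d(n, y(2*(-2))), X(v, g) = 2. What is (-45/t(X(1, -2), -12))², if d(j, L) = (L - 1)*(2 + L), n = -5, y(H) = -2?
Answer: 225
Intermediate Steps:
d(j, L) = (-1 + L)*(2 + L)
t(G, J) = -3 (t(G, J) = -3 + (-2 - 2 + (-2)²) = -3 + (-2 - 2 + 4) = -3 + 0 = -3)
(-45/t(X(1, -2), -12))² = (-45/(-3))² = (-45*(-⅓))² = 15² = 225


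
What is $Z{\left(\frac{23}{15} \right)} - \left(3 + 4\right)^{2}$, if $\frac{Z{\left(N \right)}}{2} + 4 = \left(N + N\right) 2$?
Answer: $- \frac{671}{15} \approx -44.733$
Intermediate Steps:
$Z{\left(N \right)} = -8 + 8 N$ ($Z{\left(N \right)} = -8 + 2 \left(N + N\right) 2 = -8 + 2 \cdot 2 N 2 = -8 + 2 \cdot 4 N = -8 + 8 N$)
$Z{\left(\frac{23}{15} \right)} - \left(3 + 4\right)^{2} = \left(-8 + 8 \cdot \frac{23}{15}\right) - \left(3 + 4\right)^{2} = \left(-8 + 8 \cdot 23 \cdot \frac{1}{15}\right) - 7^{2} = \left(-8 + 8 \cdot \frac{23}{15}\right) - 49 = \left(-8 + \frac{184}{15}\right) - 49 = \frac{64}{15} - 49 = - \frac{671}{15}$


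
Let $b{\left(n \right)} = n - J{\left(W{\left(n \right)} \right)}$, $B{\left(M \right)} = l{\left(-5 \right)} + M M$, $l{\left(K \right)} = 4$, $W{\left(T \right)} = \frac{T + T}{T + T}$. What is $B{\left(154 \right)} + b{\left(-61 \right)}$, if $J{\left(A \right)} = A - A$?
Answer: $23659$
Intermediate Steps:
$W{\left(T \right)} = 1$ ($W{\left(T \right)} = \frac{2 T}{2 T} = 2 T \frac{1}{2 T} = 1$)
$J{\left(A \right)} = 0$
$B{\left(M \right)} = 4 + M^{2}$ ($B{\left(M \right)} = 4 + M M = 4 + M^{2}$)
$b{\left(n \right)} = n$ ($b{\left(n \right)} = n - 0 = n + 0 = n$)
$B{\left(154 \right)} + b{\left(-61 \right)} = \left(4 + 154^{2}\right) - 61 = \left(4 + 23716\right) - 61 = 23720 - 61 = 23659$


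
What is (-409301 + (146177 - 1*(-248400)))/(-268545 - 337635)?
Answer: 1227/50515 ≈ 0.024290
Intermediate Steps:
(-409301 + (146177 - 1*(-248400)))/(-268545 - 337635) = (-409301 + (146177 + 248400))/(-606180) = (-409301 + 394577)*(-1/606180) = -14724*(-1/606180) = 1227/50515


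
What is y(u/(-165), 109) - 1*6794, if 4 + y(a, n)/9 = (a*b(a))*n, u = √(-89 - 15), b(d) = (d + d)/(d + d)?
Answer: -6830 - 654*I*√26/55 ≈ -6830.0 - 60.632*I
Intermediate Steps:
b(d) = 1 (b(d) = (2*d)/((2*d)) = (2*d)*(1/(2*d)) = 1)
u = 2*I*√26 (u = √(-104) = 2*I*√26 ≈ 10.198*I)
y(a, n) = -36 + 9*a*n (y(a, n) = -36 + 9*((a*1)*n) = -36 + 9*(a*n) = -36 + 9*a*n)
y(u/(-165), 109) - 1*6794 = (-36 + 9*((2*I*√26)/(-165))*109) - 1*6794 = (-36 + 9*((2*I*√26)*(-1/165))*109) - 6794 = (-36 + 9*(-2*I*√26/165)*109) - 6794 = (-36 - 654*I*√26/55) - 6794 = -6830 - 654*I*√26/55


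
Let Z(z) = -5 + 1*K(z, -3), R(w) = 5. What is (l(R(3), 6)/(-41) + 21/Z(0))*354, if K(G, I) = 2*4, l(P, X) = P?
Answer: 99828/41 ≈ 2434.8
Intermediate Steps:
K(G, I) = 8
Z(z) = 3 (Z(z) = -5 + 1*8 = -5 + 8 = 3)
(l(R(3), 6)/(-41) + 21/Z(0))*354 = (5/(-41) + 21/3)*354 = (5*(-1/41) + 21*(⅓))*354 = (-5/41 + 7)*354 = (282/41)*354 = 99828/41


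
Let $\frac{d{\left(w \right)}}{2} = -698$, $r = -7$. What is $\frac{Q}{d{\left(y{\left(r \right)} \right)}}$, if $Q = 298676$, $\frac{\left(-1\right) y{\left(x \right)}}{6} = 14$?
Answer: $- \frac{74669}{349} \approx -213.95$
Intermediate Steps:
$y{\left(x \right)} = -84$ ($y{\left(x \right)} = \left(-6\right) 14 = -84$)
$d{\left(w \right)} = -1396$ ($d{\left(w \right)} = 2 \left(-698\right) = -1396$)
$\frac{Q}{d{\left(y{\left(r \right)} \right)}} = \frac{298676}{-1396} = 298676 \left(- \frac{1}{1396}\right) = - \frac{74669}{349}$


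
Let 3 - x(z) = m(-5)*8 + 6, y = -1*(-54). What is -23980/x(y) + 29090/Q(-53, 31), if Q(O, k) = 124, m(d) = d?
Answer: -948595/2294 ≈ -413.51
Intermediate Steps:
y = 54
x(z) = 37 (x(z) = 3 - (-5*8 + 6) = 3 - (-40 + 6) = 3 - 1*(-34) = 3 + 34 = 37)
-23980/x(y) + 29090/Q(-53, 31) = -23980/37 + 29090/124 = -23980*1/37 + 29090*(1/124) = -23980/37 + 14545/62 = -948595/2294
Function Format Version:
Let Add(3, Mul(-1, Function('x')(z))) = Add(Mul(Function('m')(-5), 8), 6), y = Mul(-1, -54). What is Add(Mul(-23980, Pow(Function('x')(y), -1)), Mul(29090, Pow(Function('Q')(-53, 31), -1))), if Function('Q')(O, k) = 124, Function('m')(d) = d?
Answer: Rational(-948595, 2294) ≈ -413.51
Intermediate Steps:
y = 54
Function('x')(z) = 37 (Function('x')(z) = Add(3, Mul(-1, Add(Mul(-5, 8), 6))) = Add(3, Mul(-1, Add(-40, 6))) = Add(3, Mul(-1, -34)) = Add(3, 34) = 37)
Add(Mul(-23980, Pow(Function('x')(y), -1)), Mul(29090, Pow(Function('Q')(-53, 31), -1))) = Add(Mul(-23980, Pow(37, -1)), Mul(29090, Pow(124, -1))) = Add(Mul(-23980, Rational(1, 37)), Mul(29090, Rational(1, 124))) = Add(Rational(-23980, 37), Rational(14545, 62)) = Rational(-948595, 2294)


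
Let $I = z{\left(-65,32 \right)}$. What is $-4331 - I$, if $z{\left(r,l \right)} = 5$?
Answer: $-4336$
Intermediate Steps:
$I = 5$
$-4331 - I = -4331 - 5 = -4336$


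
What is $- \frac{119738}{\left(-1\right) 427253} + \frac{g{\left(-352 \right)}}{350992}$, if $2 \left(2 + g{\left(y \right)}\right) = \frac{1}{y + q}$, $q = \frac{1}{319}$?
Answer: $\frac{496736707860787}{1772508033873696} \approx 0.28025$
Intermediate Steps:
$q = \frac{1}{319} \approx 0.0031348$
$g{\left(y \right)} = -2 + \frac{1}{2 \left(\frac{1}{319} + y\right)}$ ($g{\left(y \right)} = -2 + \frac{1}{2 \left(y + \frac{1}{319}\right)} = -2 + \frac{1}{2 \left(\frac{1}{319} + y\right)}$)
$- \frac{119738}{\left(-1\right) 427253} + \frac{g{\left(-352 \right)}}{350992} = - \frac{119738}{\left(-1\right) 427253} + \frac{\frac{1}{2} \frac{1}{1 + 319 \left(-352\right)} \left(315 - -449152\right)}{350992} = - \frac{119738}{-427253} + \frac{315 + 449152}{2 \left(1 - 112288\right)} \frac{1}{350992} = \left(-119738\right) \left(- \frac{1}{427253}\right) + \frac{1}{2} \frac{1}{-112287} \cdot 449467 \cdot \frac{1}{350992} = \frac{6302}{22487} + \frac{1}{2} \left(- \frac{1}{112287}\right) 449467 \cdot \frac{1}{350992} = \frac{6302}{22487} - \frac{449467}{78823677408} = \frac{496736707860787}{1772508033873696}$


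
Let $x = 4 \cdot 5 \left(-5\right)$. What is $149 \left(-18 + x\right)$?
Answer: $-17582$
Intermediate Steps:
$x = -100$ ($x = 20 \left(-5\right) = -100$)
$149 \left(-18 + x\right) = 149 \left(-18 - 100\right) = 149 \left(-118\right) = -17582$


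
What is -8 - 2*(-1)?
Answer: -6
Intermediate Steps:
-8 - 2*(-1) = -8 + 2 = -6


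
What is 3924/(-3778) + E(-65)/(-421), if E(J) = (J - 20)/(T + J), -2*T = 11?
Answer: -116787412/112132929 ≈ -1.0415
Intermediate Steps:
T = -11/2 (T = -½*11 = -11/2 ≈ -5.5000)
E(J) = (-20 + J)/(-11/2 + J) (E(J) = (J - 20)/(-11/2 + J) = (-20 + J)/(-11/2 + J))
3924/(-3778) + E(-65)/(-421) = 3924/(-3778) + (2*(-20 - 65)/(-11 + 2*(-65)))/(-421) = 3924*(-1/3778) + (2*(-85)/(-11 - 130))*(-1/421) = -1962/1889 + (2*(-85)/(-141))*(-1/421) = -1962/1889 + (2*(-1/141)*(-85))*(-1/421) = -1962/1889 + (170/141)*(-1/421) = -1962/1889 - 170/59361 = -116787412/112132929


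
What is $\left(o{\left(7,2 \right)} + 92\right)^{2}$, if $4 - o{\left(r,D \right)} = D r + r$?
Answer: $5625$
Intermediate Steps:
$o{\left(r,D \right)} = 4 - r - D r$ ($o{\left(r,D \right)} = 4 - \left(D r + r\right) = 4 - \left(r + D r\right) = 4 - r - D r$)
$\left(o{\left(7,2 \right)} + 92\right)^{2} = \left(\left(4 - 7 - 2 \cdot 7\right) + 92\right)^{2} = \left(\left(4 - 7 - 14\right) + 92\right)^{2} = \left(-17 + 92\right)^{2} = 75^{2} = 5625$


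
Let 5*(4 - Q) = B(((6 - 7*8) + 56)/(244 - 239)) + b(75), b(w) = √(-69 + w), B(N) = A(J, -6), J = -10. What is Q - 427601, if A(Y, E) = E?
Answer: -2137979/5 - √6/5 ≈ -4.2760e+5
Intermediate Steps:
B(N) = -6
Q = 26/5 - √6/5 (Q = 4 - (-6 + √(-69 + 75))/5 = 4 - (-6 + √6)/5 = 4 + (6/5 - √6/5) = 26/5 - √6/5 ≈ 4.7101)
Q - 427601 = (26/5 - √6/5) - 427601 = -2137979/5 - √6/5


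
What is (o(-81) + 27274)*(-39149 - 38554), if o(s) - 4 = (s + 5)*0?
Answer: -2119582434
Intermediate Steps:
o(s) = 4 (o(s) = 4 + (s + 5)*0 = 4 + (5 + s)*0 = 4 + 0 = 4)
(o(-81) + 27274)*(-39149 - 38554) = (4 + 27274)*(-39149 - 38554) = 27278*(-77703) = -2119582434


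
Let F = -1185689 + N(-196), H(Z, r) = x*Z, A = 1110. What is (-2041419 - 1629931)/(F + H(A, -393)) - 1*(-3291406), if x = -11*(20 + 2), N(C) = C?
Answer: 957474031076/290901 ≈ 3.2914e+6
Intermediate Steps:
x = -242 (x = -11*22 = -242)
H(Z, r) = -242*Z
F = -1185885 (F = -1185689 - 196 = -1185885)
(-2041419 - 1629931)/(F + H(A, -393)) - 1*(-3291406) = (-2041419 - 1629931)/(-1185885 - 242*1110) - 1*(-3291406) = -3671350/(-1185885 - 268620) + 3291406 = -3671350/(-1454505) + 3291406 = -3671350*(-1/1454505) + 3291406 = 734270/290901 + 3291406 = 957474031076/290901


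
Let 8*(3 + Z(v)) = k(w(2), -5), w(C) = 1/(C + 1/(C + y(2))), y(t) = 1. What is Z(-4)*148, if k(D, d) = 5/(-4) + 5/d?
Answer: -3885/8 ≈ -485.63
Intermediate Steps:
w(C) = 1/(C + 1/(1 + C)) (w(C) = 1/(C + 1/(C + 1)) = 1/(C + 1/(1 + C)))
k(D, d) = -5/4 + 5/d (k(D, d) = 5*(-1/4) + 5/d = -5/4 + 5/d)
Z(v) = -105/32 (Z(v) = -3 + (-5/4 + 5/(-5))/8 = -3 + (-5/4 + 5*(-1/5))/8 = -3 + (-5/4 - 1)/8 = -3 + (1/8)*(-9/4) = -3 - 9/32 = -105/32)
Z(-4)*148 = -105/32*148 = -3885/8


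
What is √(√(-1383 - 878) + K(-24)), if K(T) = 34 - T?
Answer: √(58 + I*√2261) ≈ 8.1548 + 2.9155*I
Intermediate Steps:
√(√(-1383 - 878) + K(-24)) = √(√(-1383 - 878) + (34 - 1*(-24))) = √(√(-2261) + (34 + 24)) = √(I*√2261 + 58) = √(58 + I*√2261)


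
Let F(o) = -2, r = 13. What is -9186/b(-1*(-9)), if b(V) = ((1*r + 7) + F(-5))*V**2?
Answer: -1531/243 ≈ -6.3004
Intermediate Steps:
b(V) = 18*V**2 (b(V) = ((1*13 + 7) - 2)*V**2 = ((13 + 7) - 2)*V**2 = (20 - 2)*V**2 = 18*V**2)
-9186/b(-1*(-9)) = -9186/(18*(-1*(-9))**2) = -9186/(18*9**2) = -9186/(18*81) = -9186/1458 = -9186*1/1458 = -1531/243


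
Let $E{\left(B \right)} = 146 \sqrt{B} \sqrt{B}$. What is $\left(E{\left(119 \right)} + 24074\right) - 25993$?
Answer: $15455$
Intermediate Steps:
$E{\left(B \right)} = 146 B$
$\left(E{\left(119 \right)} + 24074\right) - 25993 = \left(146 \cdot 119 + 24074\right) - 25993 = \left(17374 + 24074\right) - 25993 = 41448 - 25993 = 15455$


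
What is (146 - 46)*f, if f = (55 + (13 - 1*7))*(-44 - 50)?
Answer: -573400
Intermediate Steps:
f = -5734 (f = (55 + (13 - 7))*(-94) = (55 + 6)*(-94) = 61*(-94) = -5734)
(146 - 46)*f = (146 - 46)*(-5734) = 100*(-5734) = -573400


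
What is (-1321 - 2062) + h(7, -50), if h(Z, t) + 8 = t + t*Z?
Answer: -3791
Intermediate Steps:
h(Z, t) = -8 + t + Z*t (h(Z, t) = -8 + (t + t*Z) = -8 + (t + Z*t) = -8 + t + Z*t)
(-1321 - 2062) + h(7, -50) = (-1321 - 2062) + (-8 - 50 + 7*(-50)) = -3383 + (-8 - 50 - 350) = -3383 - 408 = -3791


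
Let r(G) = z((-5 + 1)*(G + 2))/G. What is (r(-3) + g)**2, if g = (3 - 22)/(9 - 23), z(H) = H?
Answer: 1/1764 ≈ 0.00056689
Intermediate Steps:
g = 19/14 (g = -19/(-14) = -19*(-1/14) = 19/14 ≈ 1.3571)
r(G) = (-8 - 4*G)/G (r(G) = ((-5 + 1)*(G + 2))/G = (-4*(2 + G))/G = (-8 - 4*G)/G)
(r(-3) + g)**2 = ((-4 - 8/(-3)) + 19/14)**2 = ((-4 - 8*(-1/3)) + 19/14)**2 = ((-4 + 8/3) + 19/14)**2 = (-4/3 + 19/14)**2 = (1/42)**2 = 1/1764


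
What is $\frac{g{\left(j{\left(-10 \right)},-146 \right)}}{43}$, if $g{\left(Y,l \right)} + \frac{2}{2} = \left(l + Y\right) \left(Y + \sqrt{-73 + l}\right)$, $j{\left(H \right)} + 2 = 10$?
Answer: $- \frac{1105}{43} - \frac{138 i \sqrt{219}}{43} \approx -25.698 - 47.493 i$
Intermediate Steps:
$j{\left(H \right)} = 8$ ($j{\left(H \right)} = -2 + 10 = 8$)
$g{\left(Y,l \right)} = -1 + \left(Y + l\right) \left(Y + \sqrt{-73 + l}\right)$ ($g{\left(Y,l \right)} = -1 + \left(l + Y\right) \left(Y + \sqrt{-73 + l}\right) = -1 + \left(Y + l\right) \left(Y + \sqrt{-73 + l}\right)$)
$\frac{g{\left(j{\left(-10 \right)},-146 \right)}}{43} = \frac{-1 + 8^{2} + 8 \left(-146\right) + 8 \sqrt{-73 - 146} - 146 \sqrt{-73 - 146}}{43} = \left(-1 + 64 - 1168 + 8 \sqrt{-219} - 146 \sqrt{-219}\right) \frac{1}{43} = \left(-1 + 64 - 1168 + 8 i \sqrt{219} - 146 i \sqrt{219}\right) \frac{1}{43} = \left(-1105 - 138 i \sqrt{219}\right) \frac{1}{43} = - \frac{1105}{43} - \frac{138 i \sqrt{219}}{43}$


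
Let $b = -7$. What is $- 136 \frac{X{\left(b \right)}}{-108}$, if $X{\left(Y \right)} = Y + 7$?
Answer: $0$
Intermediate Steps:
$X{\left(Y \right)} = 7 + Y$
$- 136 \frac{X{\left(b \right)}}{-108} = - 136 \frac{7 - 7}{-108} = - 136 \cdot 0 \left(- \frac{1}{108}\right) = \left(-136\right) 0 = 0$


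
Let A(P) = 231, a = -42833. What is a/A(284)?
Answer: -6119/33 ≈ -185.42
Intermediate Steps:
a/A(284) = -42833/231 = -42833*1/231 = -6119/33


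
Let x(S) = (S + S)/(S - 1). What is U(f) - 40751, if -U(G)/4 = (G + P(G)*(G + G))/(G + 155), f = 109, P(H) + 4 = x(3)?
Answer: -2689457/66 ≈ -40749.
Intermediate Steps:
x(S) = 2*S/(-1 + S) (x(S) = (2*S)/(-1 + S) = 2*S/(-1 + S))
P(H) = -1 (P(H) = -4 + 2*3/(-1 + 3) = -4 + 2*3/2 = -4 + 2*3*(½) = -4 + 3 = -1)
U(G) = 4*G/(155 + G) (U(G) = -4*(G - (G + G))/(G + 155) = -4*(G - 2*G)/(155 + G) = -4*(-G)/(155 + G) = -(-4)*G/(155 + G) = 4*G/(155 + G))
U(f) - 40751 = 4*109/(155 + 109) - 40751 = 4*109/264 - 40751 = 4*109*(1/264) - 40751 = 109/66 - 40751 = -2689457/66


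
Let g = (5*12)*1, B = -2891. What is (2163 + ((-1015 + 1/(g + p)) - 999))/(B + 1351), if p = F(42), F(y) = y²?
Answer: -24707/255360 ≈ -0.096754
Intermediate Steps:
p = 1764 (p = 42² = 1764)
g = 60 (g = 60*1 = 60)
(2163 + ((-1015 + 1/(g + p)) - 999))/(B + 1351) = (2163 + ((-1015 + 1/(60 + 1764)) - 999))/(-2891 + 1351) = (2163 + ((-1015 + 1/1824) - 999))/(-1540) = (2163 + ((-1015 + 1/1824) - 999))*(-1/1540) = (2163 + (-1851359/1824 - 999))*(-1/1540) = (2163 - 3673535/1824)*(-1/1540) = (271777/1824)*(-1/1540) = -24707/255360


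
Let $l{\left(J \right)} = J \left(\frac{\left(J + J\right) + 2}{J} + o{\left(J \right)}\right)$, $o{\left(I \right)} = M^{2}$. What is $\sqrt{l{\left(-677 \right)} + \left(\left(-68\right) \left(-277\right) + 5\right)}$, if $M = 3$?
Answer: $2 \sqrt{2849} \approx 106.75$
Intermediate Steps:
$o{\left(I \right)} = 9$ ($o{\left(I \right)} = 3^{2} = 9$)
$l{\left(J \right)} = J \left(9 + \frac{2 + 2 J}{J}\right)$ ($l{\left(J \right)} = J \left(\frac{\left(J + J\right) + 2}{J} + 9\right) = J \left(\frac{2 J + 2}{J} + 9\right) = J \left(\frac{2 + 2 J}{J} + 9\right) = J \left(9 + \frac{2 + 2 J}{J}\right)$)
$\sqrt{l{\left(-677 \right)} + \left(\left(-68\right) \left(-277\right) + 5\right)} = \sqrt{\left(2 + 11 \left(-677\right)\right) + \left(\left(-68\right) \left(-277\right) + 5\right)} = \sqrt{\left(2 - 7447\right) + \left(18836 + 5\right)} = \sqrt{-7445 + 18841} = \sqrt{11396} = 2 \sqrt{2849}$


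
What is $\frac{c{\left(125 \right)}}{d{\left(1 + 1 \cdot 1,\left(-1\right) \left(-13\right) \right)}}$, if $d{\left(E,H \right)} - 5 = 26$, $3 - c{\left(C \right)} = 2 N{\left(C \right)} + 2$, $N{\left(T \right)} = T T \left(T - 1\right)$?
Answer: $- \frac{3874999}{31} \approx -1.25 \cdot 10^{5}$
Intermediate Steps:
$N{\left(T \right)} = T^{2} \left(-1 + T\right)$
$c{\left(C \right)} = 1 - 2 C^{2} \left(-1 + C\right)$ ($c{\left(C \right)} = 3 - \left(2 C^{2} \left(-1 + C\right) + 2\right) = 3 - \left(2 + 2 C^{2} \left(-1 + C\right)\right) = 1 - 2 C^{2} \left(-1 + C\right)$)
$d{\left(E,H \right)} = 31$ ($d{\left(E,H \right)} = 5 + 26 = 31$)
$\frac{c{\left(125 \right)}}{d{\left(1 + 1 \cdot 1,\left(-1\right) \left(-13\right) \right)}} = \frac{1 + 2 \cdot 125^{2} \left(1 - 125\right)}{31} = \left(1 + 2 \cdot 15625 \left(1 - 125\right)\right) \frac{1}{31} = \left(1 + 2 \cdot 15625 \left(-124\right)\right) \frac{1}{31} = \left(1 - 3875000\right) \frac{1}{31} = \left(-3874999\right) \frac{1}{31} = - \frac{3874999}{31}$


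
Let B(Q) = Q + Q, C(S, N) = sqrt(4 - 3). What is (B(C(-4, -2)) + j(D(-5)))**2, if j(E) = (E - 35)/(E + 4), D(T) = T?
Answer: 1764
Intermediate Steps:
j(E) = (-35 + E)/(4 + E)
C(S, N) = 1 (C(S, N) = sqrt(1) = 1)
B(Q) = 2*Q
(B(C(-4, -2)) + j(D(-5)))**2 = (2*1 + (-35 - 5)/(4 - 5))**2 = (2 - 40/(-1))**2 = (2 - 1*(-40))**2 = (2 + 40)**2 = 42**2 = 1764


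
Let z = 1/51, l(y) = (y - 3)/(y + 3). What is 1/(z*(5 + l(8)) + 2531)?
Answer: 187/473317 ≈ 0.00039508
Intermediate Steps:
l(y) = (-3 + y)/(3 + y)
z = 1/51 ≈ 0.019608
1/(z*(5 + l(8)) + 2531) = 1/((5 + (-3 + 8)/(3 + 8))/51 + 2531) = 1/((5 + 5/11)/51 + 2531) = 1/((1/51)*(60/11) + 2531) = 1/(20/187 + 2531) = 1/(473317/187) = 187/473317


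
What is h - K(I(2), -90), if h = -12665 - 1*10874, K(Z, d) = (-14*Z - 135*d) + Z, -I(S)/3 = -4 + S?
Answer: -35611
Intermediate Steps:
I(S) = 12 - 3*S (I(S) = -3*(-4 + S) = 12 - 3*S)
K(Z, d) = -135*d - 13*Z (K(Z, d) = (-135*d - 14*Z) + Z = -135*d - 13*Z)
h = -23539 (h = -12665 - 10874 = -23539)
h - K(I(2), -90) = -23539 - (-135*(-90) - 13*(12 - 3*2)) = -23539 - (12150 - 13*(12 - 6)) = -23539 - (12150 - 13*6) = -23539 - (12150 - 78) = -23539 - 1*12072 = -23539 - 12072 = -35611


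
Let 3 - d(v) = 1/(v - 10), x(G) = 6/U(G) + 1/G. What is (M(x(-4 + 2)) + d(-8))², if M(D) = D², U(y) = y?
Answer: 303601/1296 ≈ 234.26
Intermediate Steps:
x(G) = 7/G (x(G) = 6/G + 1/G = 7/G)
d(v) = 3 - 1/(-10 + v) (d(v) = 3 - 1/(v - 10) = 3 - 1/(-10 + v))
(M(x(-4 + 2)) + d(-8))² = ((7/(-4 + 2))² + (-31 + 3*(-8))/(-10 - 8))² = ((7/(-2))² + (-31 - 24)/(-18))² = ((7*(-½))² - 1/18*(-55))² = ((-7/2)² + 55/18)² = (49/4 + 55/18)² = (551/36)² = 303601/1296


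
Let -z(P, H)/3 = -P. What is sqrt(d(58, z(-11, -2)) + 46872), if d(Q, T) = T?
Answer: sqrt(46839) ≈ 216.42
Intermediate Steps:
z(P, H) = 3*P (z(P, H) = -(-3)*P = 3*P)
sqrt(d(58, z(-11, -2)) + 46872) = sqrt(3*(-11) + 46872) = sqrt(-33 + 46872) = sqrt(46839)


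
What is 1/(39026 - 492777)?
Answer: -1/453751 ≈ -2.2039e-6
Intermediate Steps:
1/(39026 - 492777) = 1/(-453751) = -1/453751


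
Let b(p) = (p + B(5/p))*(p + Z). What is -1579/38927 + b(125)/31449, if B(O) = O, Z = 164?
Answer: 11308582501/10201793525 ≈ 1.1085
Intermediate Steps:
b(p) = (164 + p)*(p + 5/p) (b(p) = (p + 5/p)*(p + 164) = (p + 5/p)*(164 + p) = (164 + p)*(p + 5/p))
-1579/38927 + b(125)/31449 = -1579/38927 + (5 + 125² + 164*125 + 820/125)/31449 = -1579*1/38927 + (5 + 15625 + 20500 + 820*(1/125))*(1/31449) = -1579/38927 + (5 + 15625 + 20500 + 164/25)*(1/31449) = -1579/38927 + (903414/25)*(1/31449) = -1579/38927 + 301138/262075 = 11308582501/10201793525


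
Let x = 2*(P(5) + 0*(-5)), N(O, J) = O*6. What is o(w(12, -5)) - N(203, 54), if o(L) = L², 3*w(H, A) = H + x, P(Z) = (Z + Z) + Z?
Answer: -1022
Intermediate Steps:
N(O, J) = 6*O
P(Z) = 3*Z (P(Z) = 2*Z + Z = 3*Z)
x = 30 (x = 2*(3*5 + 0*(-5)) = 2*(15 + 0) = 2*15 = 30)
w(H, A) = 10 + H/3 (w(H, A) = (H + 30)/3 = (30 + H)/3 = 10 + H/3)
o(w(12, -5)) - N(203, 54) = (10 + (⅓)*12)² - 6*203 = (10 + 4)² - 1*1218 = 14² - 1218 = 196 - 1218 = -1022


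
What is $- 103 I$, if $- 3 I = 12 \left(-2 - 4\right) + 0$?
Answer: $-2472$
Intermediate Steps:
$I = 24$ ($I = - \frac{12 \left(-2 - 4\right) + 0}{3} = - \frac{12 \left(-6\right) + 0}{3} = - \frac{-72 + 0}{3} = \left(- \frac{1}{3}\right) \left(-72\right) = 24$)
$- 103 I = \left(-103\right) 24 = -2472$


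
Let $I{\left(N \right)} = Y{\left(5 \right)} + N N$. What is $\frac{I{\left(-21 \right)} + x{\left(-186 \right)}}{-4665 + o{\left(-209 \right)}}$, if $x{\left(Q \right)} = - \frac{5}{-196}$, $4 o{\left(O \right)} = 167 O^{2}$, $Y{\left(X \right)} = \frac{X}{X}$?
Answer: $\frac{86637}{356527283} \approx 0.000243$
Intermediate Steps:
$Y{\left(X \right)} = 1$
$o{\left(O \right)} = \frac{167 O^{2}}{4}$
$I{\left(N \right)} = 1 + N^{2}$ ($I{\left(N \right)} = 1 + N N = 1 + N^{2}$)
$x{\left(Q \right)} = \frac{5}{196}$ ($x{\left(Q \right)} = \left(-5\right) \left(- \frac{1}{196}\right) = \frac{5}{196}$)
$\frac{I{\left(-21 \right)} + x{\left(-186 \right)}}{-4665 + o{\left(-209 \right)}} = \frac{\left(1 + \left(-21\right)^{2}\right) + \frac{5}{196}}{-4665 + \frac{167 \left(-209\right)^{2}}{4}} = \frac{\left(1 + 441\right) + \frac{5}{196}}{-4665 + \frac{167}{4} \cdot 43681} = \frac{442 + \frac{5}{196}}{-4665 + \frac{7294727}{4}} = \frac{86637}{196 \cdot \frac{7276067}{4}} = \frac{86637}{196} \cdot \frac{4}{7276067} = \frac{86637}{356527283}$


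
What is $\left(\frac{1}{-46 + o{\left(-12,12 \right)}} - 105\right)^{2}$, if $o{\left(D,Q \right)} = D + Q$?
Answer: $\frac{23338561}{2116} \approx 11030.0$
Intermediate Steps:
$\left(\frac{1}{-46 + o{\left(-12,12 \right)}} - 105\right)^{2} = \left(\frac{1}{-46 + \left(-12 + 12\right)} - 105\right)^{2} = \left(\frac{1}{-46 + 0} - 105\right)^{2} = \left(\frac{1}{-46} - 105\right)^{2} = \left(- \frac{1}{46} - 105\right)^{2} = \left(- \frac{4831}{46}\right)^{2} = \frac{23338561}{2116}$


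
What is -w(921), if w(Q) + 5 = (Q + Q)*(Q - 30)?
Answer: -1641217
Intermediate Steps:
w(Q) = -5 + 2*Q*(-30 + Q) (w(Q) = -5 + (Q + Q)*(Q - 30) = -5 + (2*Q)*(-30 + Q) = -5 + 2*Q*(-30 + Q))
-w(921) = -(-5 - 60*921 + 2*921²) = -(-5 - 55260 + 2*848241) = -(-5 - 55260 + 1696482) = -1*1641217 = -1641217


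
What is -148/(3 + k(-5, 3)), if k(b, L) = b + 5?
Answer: -148/3 ≈ -49.333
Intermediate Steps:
k(b, L) = 5 + b
-148/(3 + k(-5, 3)) = -148/(3 + (5 - 5)) = -148/(3 + 0) = -148/3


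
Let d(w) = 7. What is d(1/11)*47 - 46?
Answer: 283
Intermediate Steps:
d(1/11)*47 - 46 = 7*47 - 46 = 329 - 46 = 283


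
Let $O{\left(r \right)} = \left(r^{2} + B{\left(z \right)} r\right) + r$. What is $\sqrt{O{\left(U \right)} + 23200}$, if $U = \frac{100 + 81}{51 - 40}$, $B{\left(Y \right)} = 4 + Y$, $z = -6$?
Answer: $\frac{3 \sqrt{315330}}{11} \approx 153.15$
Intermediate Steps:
$U = \frac{181}{11} \approx 16.455$
$O{\left(r \right)} = r^{2} - r$ ($O{\left(r \right)} = \left(r^{2} + \left(4 - 6\right) r\right) + r = \left(r^{2} - 2 r\right) + r = r^{2} - r$)
$\sqrt{O{\left(U \right)} + 23200} = \sqrt{\frac{181 \left(-1 + \frac{181}{11}\right)}{11} + 23200} = \sqrt{\frac{181}{11} \cdot \frac{170}{11} + 23200} = \sqrt{\frac{30770}{121} + 23200} = \sqrt{\frac{2837970}{121}} = \frac{3 \sqrt{315330}}{11}$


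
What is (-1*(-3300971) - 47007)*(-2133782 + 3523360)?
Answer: 4521636787192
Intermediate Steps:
(-1*(-3300971) - 47007)*(-2133782 + 3523360) = (3300971 - 47007)*1389578 = 3253964*1389578 = 4521636787192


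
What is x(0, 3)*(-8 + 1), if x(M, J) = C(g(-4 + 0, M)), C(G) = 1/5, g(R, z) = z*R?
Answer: -7/5 ≈ -1.4000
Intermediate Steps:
g(R, z) = R*z
C(G) = 1/5
x(M, J) = 1/5
x(0, 3)*(-8 + 1) = (-8 + 1)/5 = (1/5)*(-7) = -7/5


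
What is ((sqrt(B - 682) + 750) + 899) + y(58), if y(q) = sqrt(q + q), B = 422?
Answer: 1649 + 2*sqrt(29) + 2*I*sqrt(65) ≈ 1659.8 + 16.125*I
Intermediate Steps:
y(q) = sqrt(2)*sqrt(q) (y(q) = sqrt(2*q) = sqrt(2)*sqrt(q))
((sqrt(B - 682) + 750) + 899) + y(58) = ((sqrt(422 - 682) + 750) + 899) + sqrt(2)*sqrt(58) = ((sqrt(-260) + 750) + 899) + 2*sqrt(29) = ((2*I*sqrt(65) + 750) + 899) + 2*sqrt(29) = ((750 + 2*I*sqrt(65)) + 899) + 2*sqrt(29) = (1649 + 2*I*sqrt(65)) + 2*sqrt(29) = 1649 + 2*sqrt(29) + 2*I*sqrt(65)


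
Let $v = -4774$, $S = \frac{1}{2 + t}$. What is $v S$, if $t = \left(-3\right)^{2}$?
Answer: $-434$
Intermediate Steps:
$t = 9$
$S = \frac{1}{11}$ ($S = \frac{1}{2 + 9} = \frac{1}{11} \approx 0.090909$)
$v S = \left(-4774\right) \frac{1}{11} = -434$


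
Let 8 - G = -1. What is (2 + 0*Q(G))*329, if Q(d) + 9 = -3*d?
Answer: 658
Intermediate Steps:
G = 9 (G = 8 - 1*(-1) = 8 + 1 = 9)
Q(d) = -9 - 3*d
(2 + 0*Q(G))*329 = (2 + 0*(-9 - 3*9))*329 = (2 + 0*(-9 - 27))*329 = (2 + 0*(-36))*329 = (2 + 0)*329 = 2*329 = 658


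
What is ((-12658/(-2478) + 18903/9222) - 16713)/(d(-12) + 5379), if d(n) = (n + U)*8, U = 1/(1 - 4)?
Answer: -63627306833/20111131642 ≈ -3.1638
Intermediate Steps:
U = -⅓ (U = 1/(-3) = -⅓ ≈ -0.33333)
d(n) = -8/3 + 8*n (d(n) = (n - ⅓)*8 = (-⅓ + n)*8 = -8/3 + 8*n)
((-12658/(-2478) + 18903/9222) - 16713)/(d(-12) + 5379) = ((-12658/(-2478) + 18903/9222) - 16713)/((-8/3 + 8*(-12)) + 5379) = ((-12658*(-1/2478) + 18903*(1/9222)) - 16713)/((-8/3 - 96) + 5379) = ((6329/1239 + 6301/3074) - 16713)/(-296/3 + 5379) = (27262285/3808686 - 16713)/(15841/3) = -63627306833/3808686*3/15841 = -63627306833/20111131642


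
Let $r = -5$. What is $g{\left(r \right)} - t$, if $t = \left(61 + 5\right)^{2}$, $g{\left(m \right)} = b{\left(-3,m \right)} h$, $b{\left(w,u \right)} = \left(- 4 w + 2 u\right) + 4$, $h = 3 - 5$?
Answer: $-4368$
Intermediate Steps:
$h = -2$
$b{\left(w,u \right)} = 4 - 4 w + 2 u$
$g{\left(m \right)} = -32 - 4 m$ ($g{\left(m \right)} = \left(4 - -12 + 2 m\right) \left(-2\right) = \left(4 + 12 + 2 m\right) \left(-2\right) = \left(16 + 2 m\right) \left(-2\right) = -32 - 4 m$)
$t = 4356$ ($t = 66^{2} = 4356$)
$g{\left(r \right)} - t = \left(-32 - -20\right) - 4356 = \left(-32 + 20\right) - 4356 = -12 - 4356 = -4368$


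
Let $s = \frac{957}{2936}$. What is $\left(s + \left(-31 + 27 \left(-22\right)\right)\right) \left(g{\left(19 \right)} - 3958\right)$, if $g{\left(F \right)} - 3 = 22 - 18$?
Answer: $\frac{7246303893}{2936} \approx 2.4681 \cdot 10^{6}$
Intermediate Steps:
$s = \frac{957}{2936}$ ($s = 957 \cdot \frac{1}{2936} = \frac{957}{2936} \approx 0.32595$)
$g{\left(F \right)} = 7$ ($g{\left(F \right)} = 3 + \left(22 - 18\right) = 3 + 4 = 7$)
$\left(s + \left(-31 + 27 \left(-22\right)\right)\right) \left(g{\left(19 \right)} - 3958\right) = \left(\frac{957}{2936} + \left(-31 + 27 \left(-22\right)\right)\right) \left(7 - 3958\right) = \left(\frac{957}{2936} - 625\right) \left(-3951\right) = \left(- \frac{1834043}{2936}\right) \left(-3951\right) = \frac{7246303893}{2936}$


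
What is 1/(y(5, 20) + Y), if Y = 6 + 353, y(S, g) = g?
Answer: 1/379 ≈ 0.0026385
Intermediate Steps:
Y = 359
1/(y(5, 20) + Y) = 1/(20 + 359) = 1/379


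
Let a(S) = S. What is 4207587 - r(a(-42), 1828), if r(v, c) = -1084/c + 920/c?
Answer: 1922867300/457 ≈ 4.2076e+6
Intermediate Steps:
r(v, c) = -164/c
4207587 - r(a(-42), 1828) = 4207587 - (-164)/1828 = 4207587 - 1*(-41/457) = 4207587 + 41/457 = 1922867300/457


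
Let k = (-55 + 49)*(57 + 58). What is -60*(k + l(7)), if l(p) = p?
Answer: 40980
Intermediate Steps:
k = -690 (k = -6*115 = -690)
-60*(k + l(7)) = -60*(-690 + 7) = -60*(-683) = 40980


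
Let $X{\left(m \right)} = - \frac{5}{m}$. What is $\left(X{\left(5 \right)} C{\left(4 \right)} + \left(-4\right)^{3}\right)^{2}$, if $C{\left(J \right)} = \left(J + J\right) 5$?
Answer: $10816$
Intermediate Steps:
$C{\left(J \right)} = 10 J$ ($C{\left(J \right)} = 2 J 5 = 10 J$)
$\left(X{\left(5 \right)} C{\left(4 \right)} + \left(-4\right)^{3}\right)^{2} = \left(- \frac{5}{5} \cdot 10 \cdot 4 + \left(-4\right)^{3}\right)^{2} = \left(\left(-5\right) \frac{1}{5} \cdot 40 - 64\right)^{2} = \left(\left(-1\right) 40 - 64\right)^{2} = \left(-40 - 64\right)^{2} = \left(-104\right)^{2} = 10816$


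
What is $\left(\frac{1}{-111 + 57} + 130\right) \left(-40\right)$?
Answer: $- \frac{140380}{27} \approx -5199.3$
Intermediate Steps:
$\left(\frac{1}{-111 + 57} + 130\right) \left(-40\right) = \left(\frac{1}{-54} + 130\right) \left(-40\right) = \left(- \frac{1}{54} + 130\right) \left(-40\right) = \frac{7019}{54} \left(-40\right) = - \frac{140380}{27}$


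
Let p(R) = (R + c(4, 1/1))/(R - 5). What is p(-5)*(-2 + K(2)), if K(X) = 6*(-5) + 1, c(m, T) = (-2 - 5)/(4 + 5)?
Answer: -806/45 ≈ -17.911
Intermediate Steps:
c(m, T) = -7/9
K(X) = -29 (K(X) = -30 + 1 = -29)
p(R) = (-7/9 + R)/(-5 + R) (p(R) = (R - 7/9)/(R - 5) = (-7/9 + R)/(-5 + R))
p(-5)*(-2 + K(2)) = ((-7/9 - 5)/(-5 - 5))*(-2 - 29) = (-52/9/(-10))*(-31) = -⅒*(-52/9)*(-31) = (26/45)*(-31) = -806/45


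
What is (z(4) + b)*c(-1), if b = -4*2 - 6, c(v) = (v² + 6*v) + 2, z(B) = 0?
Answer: 42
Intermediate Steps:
c(v) = 2 + v² + 6*v
b = -14 (b = -8 - 6 = -14)
(z(4) + b)*c(-1) = (0 - 14)*(2 + (-1)² + 6*(-1)) = -14*(2 + 1 - 6) = -14*(-3) = 42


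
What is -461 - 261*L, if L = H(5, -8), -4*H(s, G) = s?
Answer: -539/4 ≈ -134.75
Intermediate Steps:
H(s, G) = -s/4
L = -5/4 (L = -¼*5 = -5/4 ≈ -1.2500)
-461 - 261*L = -461 - 261*(-5/4) = -461 + 1305/4 = -539/4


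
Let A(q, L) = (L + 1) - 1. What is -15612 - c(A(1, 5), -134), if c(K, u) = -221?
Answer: -15391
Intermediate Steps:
A(q, L) = L (A(q, L) = (1 + L) - 1 = L)
-15612 - c(A(1, 5), -134) = -15612 - 1*(-221) = -15612 + 221 = -15391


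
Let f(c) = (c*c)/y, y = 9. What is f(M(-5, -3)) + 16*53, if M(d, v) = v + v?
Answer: 852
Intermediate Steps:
M(d, v) = 2*v
f(c) = c**2/9 (f(c) = (c*c)/9 = c**2*(1/9) = c**2/9)
f(M(-5, -3)) + 16*53 = (2*(-3))**2/9 + 16*53 = (1/9)*(-6)**2 + 848 = (1/9)*36 + 848 = 4 + 848 = 852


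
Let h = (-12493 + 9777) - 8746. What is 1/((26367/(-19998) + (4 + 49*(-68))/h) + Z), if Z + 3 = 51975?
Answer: 3472986/180494457707 ≈ 1.9242e-5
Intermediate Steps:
h = -11462 (h = -2716 - 8746 = -11462)
Z = 51972 (Z = -3 + 51975 = 51972)
1/((26367/(-19998) + (4 + 49*(-68))/h) + Z) = 1/((26367/(-19998) + (4 + 49*(-68))/(-11462)) + 51972) = 1/((26367*(-1/19998) + (4 - 3332)*(-1/11462)) + 51972) = 1/((-799/606 - 3328*(-1/11462)) + 51972) = 1/((-799/606 + 1664/5731) + 51972) = 1/(-3570685/3472986 + 51972) = 1/(180494457707/3472986) = 3472986/180494457707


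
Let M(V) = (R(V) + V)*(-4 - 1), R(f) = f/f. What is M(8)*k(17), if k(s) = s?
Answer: -765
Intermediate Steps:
R(f) = 1
M(V) = -5 - 5*V (M(V) = (1 + V)*(-4 - 1) = (1 + V)*(-5) = -5 - 5*V)
M(8)*k(17) = (-5 - 5*8)*17 = (-5 - 40)*17 = -45*17 = -765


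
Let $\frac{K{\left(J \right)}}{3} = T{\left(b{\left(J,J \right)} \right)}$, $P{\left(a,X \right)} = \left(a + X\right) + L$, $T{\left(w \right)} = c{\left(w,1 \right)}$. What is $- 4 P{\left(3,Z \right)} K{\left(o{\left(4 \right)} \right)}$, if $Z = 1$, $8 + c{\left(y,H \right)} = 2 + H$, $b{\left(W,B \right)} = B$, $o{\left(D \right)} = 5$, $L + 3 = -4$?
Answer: $-180$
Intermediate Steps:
$L = -7$ ($L = -3 - 4 = -7$)
$c{\left(y,H \right)} = -6 + H$ ($c{\left(y,H \right)} = -8 + \left(2 + H\right) = -6 + H$)
$T{\left(w \right)} = -5$ ($T{\left(w \right)} = -6 + 1 = -5$)
$P{\left(a,X \right)} = -7 + X + a$ ($P{\left(a,X \right)} = \left(a + X\right) - 7 = \left(X + a\right) - 7 = -7 + X + a$)
$K{\left(J \right)} = -15$ ($K{\left(J \right)} = 3 \left(-5\right) = -15$)
$- 4 P{\left(3,Z \right)} K{\left(o{\left(4 \right)} \right)} = - 4 \left(-7 + 1 + 3\right) \left(-15\right) = \left(-4\right) \left(-3\right) \left(-15\right) = 12 \left(-15\right) = -180$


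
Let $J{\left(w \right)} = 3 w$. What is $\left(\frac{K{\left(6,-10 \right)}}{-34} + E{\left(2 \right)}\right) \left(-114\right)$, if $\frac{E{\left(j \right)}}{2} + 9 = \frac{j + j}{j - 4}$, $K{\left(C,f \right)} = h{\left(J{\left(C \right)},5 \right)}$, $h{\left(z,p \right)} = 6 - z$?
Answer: $\frac{41952}{17} \approx 2467.8$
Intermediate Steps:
$K{\left(C,f \right)} = 6 - 3 C$
$E{\left(j \right)} = -18 + \frac{4 j}{-4 + j}$ ($E{\left(j \right)} = -18 + 2 \frac{j + j}{j - 4} = -18 + 2 \frac{2 j}{-4 + j} = -18 + \frac{4 j}{-4 + j}$)
$\left(\frac{K{\left(6,-10 \right)}}{-34} + E{\left(2 \right)}\right) \left(-114\right) = \left(\frac{6 - 18}{-34} + \frac{2 \left(36 - 14\right)}{-4 + 2}\right) \left(-114\right) = \left(\left(6 - 18\right) \left(- \frac{1}{34}\right) + \frac{2 \left(36 - 14\right)}{-2}\right) \left(-114\right) = \left(\left(-12\right) \left(- \frac{1}{34}\right) + 2 \left(- \frac{1}{2}\right) 22\right) \left(-114\right) = \left(\frac{6}{17} - 22\right) \left(-114\right) = \left(- \frac{368}{17}\right) \left(-114\right) = \frac{41952}{17}$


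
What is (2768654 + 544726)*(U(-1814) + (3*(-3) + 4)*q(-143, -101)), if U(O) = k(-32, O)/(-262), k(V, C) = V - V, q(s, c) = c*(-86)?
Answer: -143900093400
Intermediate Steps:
q(s, c) = -86*c
k(V, C) = 0
U(O) = 0 (U(O) = 0/(-262) = 0*(-1/262) = 0)
(2768654 + 544726)*(U(-1814) + (3*(-3) + 4)*q(-143, -101)) = (2768654 + 544726)*(0 + (3*(-3) + 4)*(-86*(-101))) = 3313380*(0 + (-9 + 4)*8686) = 3313380*(0 - 5*8686) = 3313380*(0 - 43430) = 3313380*(-43430) = -143900093400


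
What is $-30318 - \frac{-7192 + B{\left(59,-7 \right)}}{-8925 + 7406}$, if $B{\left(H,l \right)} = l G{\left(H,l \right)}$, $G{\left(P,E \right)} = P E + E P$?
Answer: $- \frac{46054452}{1519} \approx -30319.0$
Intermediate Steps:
$G{\left(P,E \right)} = 2 E P$ ($G{\left(P,E \right)} = E P + E P = 2 E P$)
$B{\left(H,l \right)} = 2 H l^{2}$ ($B{\left(H,l \right)} = l 2 l H = l 2 H l = 2 H l^{2}$)
$-30318 - \frac{-7192 + B{\left(59,-7 \right)}}{-8925 + 7406} = -30318 - \frac{-7192 + 2 \cdot 59 \left(-7\right)^{2}}{-8925 + 7406} = -30318 - \frac{-7192 + 2 \cdot 59 \cdot 49}{-1519} = -30318 - \left(-7192 + 5782\right) \left(- \frac{1}{1519}\right) = -30318 - \left(-1410\right) \left(- \frac{1}{1519}\right) = -30318 - \frac{1410}{1519} = - \frac{46054452}{1519}$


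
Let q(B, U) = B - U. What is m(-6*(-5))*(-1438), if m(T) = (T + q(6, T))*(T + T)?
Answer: -517680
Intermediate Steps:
m(T) = 12*T (m(T) = (T + (6 - T))*(T + T) = 6*(2*T) = 12*T)
m(-6*(-5))*(-1438) = (12*(-6*(-5)))*(-1438) = (12*30)*(-1438) = 360*(-1438) = -517680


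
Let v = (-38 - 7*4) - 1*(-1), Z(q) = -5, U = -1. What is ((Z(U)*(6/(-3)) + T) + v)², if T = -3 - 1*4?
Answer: 3844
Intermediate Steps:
v = -65 (v = (-38 - 1*28) + 1 = (-38 - 28) + 1 = -66 + 1 = -65)
T = -7 (T = -3 - 4 = -7)
((Z(U)*(6/(-3)) + T) + v)² = ((-30/(-3) - 7) - 65)² = ((-30*(-1)/3 - 7) - 65)² = ((-5*(-2) - 7) - 65)² = ((10 - 7) - 65)² = (3 - 65)² = (-62)² = 3844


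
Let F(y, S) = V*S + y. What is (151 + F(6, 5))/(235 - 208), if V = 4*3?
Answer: 217/27 ≈ 8.0370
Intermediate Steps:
V = 12
F(y, S) = y + 12*S (F(y, S) = 12*S + y = y + 12*S)
(151 + F(6, 5))/(235 - 208) = (151 + (6 + 12*5))/(235 - 208) = (151 + (6 + 60))/27 = (151 + 66)*(1/27) = 217*(1/27) = 217/27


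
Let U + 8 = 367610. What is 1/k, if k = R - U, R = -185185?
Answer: -1/552787 ≈ -1.8090e-6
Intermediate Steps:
U = 367602 (U = -8 + 367610 = 367602)
k = -552787 (k = -185185 - 1*367602 = -185185 - 367602 = -552787)
1/k = 1/(-552787) = -1/552787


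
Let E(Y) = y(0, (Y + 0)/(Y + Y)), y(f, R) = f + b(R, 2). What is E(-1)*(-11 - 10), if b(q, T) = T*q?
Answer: -21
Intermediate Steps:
y(f, R) = f + 2*R
E(Y) = 1 (E(Y) = 0 + 2*((Y + 0)/(Y + Y)) = 0 + 2*(Y/((2*Y))) = 0 + 2*(Y*(1/(2*Y))) = 0 + 2*(1/2) = 0 + 1 = 1)
E(-1)*(-11 - 10) = 1*(-11 - 10) = 1*(-21) = -21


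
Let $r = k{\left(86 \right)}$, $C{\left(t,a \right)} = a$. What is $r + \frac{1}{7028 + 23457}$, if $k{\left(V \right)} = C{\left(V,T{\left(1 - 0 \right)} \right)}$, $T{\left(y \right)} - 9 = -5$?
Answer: $\frac{121941}{30485} \approx 4.0$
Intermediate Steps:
$T{\left(y \right)} = 4$ ($T{\left(y \right)} = 9 - 5 = 4$)
$k{\left(V \right)} = 4$
$r = 4$
$r + \frac{1}{7028 + 23457} = 4 + \frac{1}{7028 + 23457} = 4 + \frac{1}{30485} = \frac{121941}{30485}$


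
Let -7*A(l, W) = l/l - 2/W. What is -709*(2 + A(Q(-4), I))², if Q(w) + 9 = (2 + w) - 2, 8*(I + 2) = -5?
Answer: -46828741/21609 ≈ -2167.1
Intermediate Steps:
I = -21/8 (I = -2 + (⅛)*(-5) = -2 - 5/8 = -21/8 ≈ -2.6250)
Q(w) = -9 + w (Q(w) = -9 + ((2 + w) - 2) = -9 + w)
A(l, W) = -⅐ + 2/(7*W) (A(l, W) = -(l/l - 2/W)/7 = -(1 - 2/W)/7 = -⅐ + 2/(7*W))
-709*(2 + A(Q(-4), I))² = -709*(2 + (2 - 1*(-21/8))/(7*(-21/8)))² = -709*(2 + (⅐)*(-8/21)*(2 + 21/8))² = -709*(2 + (⅐)*(-8/21)*(37/8))² = -709*(2 - 37/147)² = -709*(257/147)² = -709*66049/21609 = -46828741/21609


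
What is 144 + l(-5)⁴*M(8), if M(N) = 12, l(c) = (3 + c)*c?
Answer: 120144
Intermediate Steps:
l(c) = c*(3 + c)
144 + l(-5)⁴*M(8) = 144 + (-5*(3 - 5))⁴*12 = 144 + (-5*(-2))⁴*12 = 144 + 10⁴*12 = 144 + 10000*12 = 144 + 120000 = 120144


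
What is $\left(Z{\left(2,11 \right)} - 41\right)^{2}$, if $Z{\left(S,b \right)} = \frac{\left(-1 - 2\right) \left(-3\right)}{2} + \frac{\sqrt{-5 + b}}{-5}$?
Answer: $\frac{133249}{100} + \frac{73 \sqrt{6}}{5} \approx 1368.3$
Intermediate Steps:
$Z{\left(S,b \right)} = \frac{9}{2} - \frac{\sqrt{-5 + b}}{5}$ ($Z{\left(S,b \right)} = \left(-3\right) \left(-3\right) \frac{1}{2} + \sqrt{-5 + b} \left(- \frac{1}{5}\right) = 9 \cdot \frac{1}{2} - \frac{\sqrt{-5 + b}}{5} = \frac{9}{2} - \frac{\sqrt{-5 + b}}{5}$)
$\left(Z{\left(2,11 \right)} - 41\right)^{2} = \left(\left(\frac{9}{2} - \frac{\sqrt{-5 + 11}}{5}\right) - 41\right)^{2} = \left(\left(\frac{9}{2} - \frac{\sqrt{6}}{5}\right) - 41\right)^{2} = \left(- \frac{73}{2} - \frac{\sqrt{6}}{5}\right)^{2}$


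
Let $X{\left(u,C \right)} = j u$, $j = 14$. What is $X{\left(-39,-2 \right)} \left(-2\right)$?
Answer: $1092$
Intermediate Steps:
$X{\left(u,C \right)} = 14 u$
$X{\left(-39,-2 \right)} \left(-2\right) = 14 \left(-39\right) \left(-2\right) = \left(-546\right) \left(-2\right) = 1092$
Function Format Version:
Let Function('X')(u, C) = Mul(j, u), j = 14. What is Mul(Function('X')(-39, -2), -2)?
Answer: 1092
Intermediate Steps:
Function('X')(u, C) = Mul(14, u)
Mul(Function('X')(-39, -2), -2) = Mul(Mul(14, -39), -2) = Mul(-546, -2) = 1092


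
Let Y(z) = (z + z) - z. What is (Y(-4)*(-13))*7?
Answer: 364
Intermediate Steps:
Y(z) = z (Y(z) = 2*z - z = z)
(Y(-4)*(-13))*7 = -4*(-13)*7 = 52*7 = 364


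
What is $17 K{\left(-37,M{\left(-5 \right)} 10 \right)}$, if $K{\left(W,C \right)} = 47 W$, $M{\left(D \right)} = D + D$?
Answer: $-29563$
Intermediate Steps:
$M{\left(D \right)} = 2 D$
$17 K{\left(-37,M{\left(-5 \right)} 10 \right)} = 17 \cdot 47 \left(-37\right) = 17 \left(-1739\right) = -29563$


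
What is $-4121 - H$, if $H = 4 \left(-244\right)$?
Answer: $-3145$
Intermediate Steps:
$H = -976$
$-4121 - H = -4121 - -976 = -4121 + 976 = -3145$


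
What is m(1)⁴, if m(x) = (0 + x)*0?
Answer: 0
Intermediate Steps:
m(x) = 0 (m(x) = x*0 = 0)
m(1)⁴ = 0⁴ = 0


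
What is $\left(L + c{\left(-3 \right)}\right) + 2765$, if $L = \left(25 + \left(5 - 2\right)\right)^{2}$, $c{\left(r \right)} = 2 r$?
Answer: $3543$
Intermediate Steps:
$L = 784$ ($L = \left(25 + 3\right)^{2} = 28^{2} = 784$)
$\left(L + c{\left(-3 \right)}\right) + 2765 = \left(784 + 2 \left(-3\right)\right) + 2765 = \left(784 - 6\right) + 2765 = 778 + 2765 = 3543$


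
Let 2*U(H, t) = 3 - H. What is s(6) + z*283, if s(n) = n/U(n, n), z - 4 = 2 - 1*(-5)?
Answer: 3109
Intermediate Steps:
U(H, t) = 3/2 - H/2 (U(H, t) = (3 - H)/2 = 3/2 - H/2)
z = 11 (z = 4 + (2 - 1*(-5)) = 4 + (2 + 5) = 4 + 7 = 11)
s(n) = n/(3/2 - n/2)
s(6) + z*283 = -2*6/(-3 + 6) + 11*283 = -2*6/3 + 3113 = -2*6*⅓ + 3113 = -4 + 3113 = 3109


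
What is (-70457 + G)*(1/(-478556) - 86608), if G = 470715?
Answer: -8294702244168321/239278 ≈ -3.4666e+10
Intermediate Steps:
(-70457 + G)*(1/(-478556) - 86608) = (-70457 + 470715)*(1/(-478556) - 86608) = 400258*(-1/478556 - 86608) = 400258*(-41446778049/478556) = -8294702244168321/239278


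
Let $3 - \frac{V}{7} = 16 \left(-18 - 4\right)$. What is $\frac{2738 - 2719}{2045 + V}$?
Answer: $\frac{19}{4530} \approx 0.0041943$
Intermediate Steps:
$V = 2485$ ($V = 21 - 7 \cdot 16 \left(-18 - 4\right) = 21 - 7 \cdot 16 \left(-22\right) = 21 - -2464 = 21 + 2464 = 2485$)
$\frac{2738 - 2719}{2045 + V} = \frac{2738 - 2719}{2045 + 2485} = \frac{19}{4530}$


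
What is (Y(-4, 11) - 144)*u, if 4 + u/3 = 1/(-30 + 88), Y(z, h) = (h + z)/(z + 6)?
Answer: 194733/116 ≈ 1678.7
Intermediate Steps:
Y(z, h) = (h + z)/(6 + z)
u = -693/58 (u = -12 + 3/(-30 + 88) = -12 + 3/58 = -693/58 ≈ -11.948)
(Y(-4, 11) - 144)*u = ((11 - 4)/(6 - 4) - 144)*(-693/58) = (7/2 - 144)*(-693/58) = -281/2*(-693/58) = 194733/116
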